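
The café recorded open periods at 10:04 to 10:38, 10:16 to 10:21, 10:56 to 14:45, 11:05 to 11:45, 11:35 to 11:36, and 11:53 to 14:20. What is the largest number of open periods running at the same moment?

Walk the sorted start/end points keeping a running depth.
The depth first hits 3 at 11:35.

3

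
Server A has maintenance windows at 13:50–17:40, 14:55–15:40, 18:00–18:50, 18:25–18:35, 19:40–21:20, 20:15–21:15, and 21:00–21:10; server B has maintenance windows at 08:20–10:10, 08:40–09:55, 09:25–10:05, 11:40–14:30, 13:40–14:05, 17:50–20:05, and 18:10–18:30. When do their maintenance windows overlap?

13:50–14:30, 18:00–18:50, 19:40–20:05

Merge the first list: 13:50–17:40, 18:00–18:50, 19:40–21:20.
Merge the second list: 08:20–10:10, 11:40–14:30, 17:50–20:05.
13:50–17:40 ∩ B → 13:50–14:30.
18:00–18:50 ∩ B → 18:00–18:50.
19:40–21:20 ∩ B → 19:40–20:05.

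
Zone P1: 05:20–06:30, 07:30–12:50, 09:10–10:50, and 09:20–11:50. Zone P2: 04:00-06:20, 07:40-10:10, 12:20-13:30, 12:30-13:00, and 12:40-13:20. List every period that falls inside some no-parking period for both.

First set merges to 05:20–06:30, 07:30–12:50.
Second set merges to 04:00–06:20, 07:40–10:10, 12:20–13:30.
05:20–06:30 meets the second set on 05:20–06:20.
07:30–12:50 meets the second set on 07:40–10:10, 12:20–12:50.

05:20–06:20, 07:40–10:10, 12:20–12:50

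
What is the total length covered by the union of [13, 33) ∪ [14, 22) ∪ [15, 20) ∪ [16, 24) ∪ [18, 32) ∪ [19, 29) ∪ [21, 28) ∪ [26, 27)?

Merged: [13, 33).
Length: 20.

20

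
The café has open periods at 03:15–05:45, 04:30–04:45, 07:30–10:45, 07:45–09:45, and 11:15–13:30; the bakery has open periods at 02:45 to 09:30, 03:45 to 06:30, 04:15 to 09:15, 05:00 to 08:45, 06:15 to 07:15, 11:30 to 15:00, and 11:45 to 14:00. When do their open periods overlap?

Merge the first list: 03:15-05:45, 07:30-10:45, 11:15-13:30.
Merge the second list: 02:45-09:30, 11:30-15:00.
03:15-05:45 overlaps B on 03:15-05:45.
07:30-10:45 overlaps B on 07:30-09:30.
11:15-13:30 overlaps B on 11:30-13:30.

03:15-05:45, 07:30-09:30, 11:30-13:30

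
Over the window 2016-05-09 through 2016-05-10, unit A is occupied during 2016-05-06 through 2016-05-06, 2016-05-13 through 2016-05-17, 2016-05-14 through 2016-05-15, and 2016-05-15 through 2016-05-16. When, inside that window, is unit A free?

2016-05-09 through 2016-05-10

After merging, the occupied span is 2016-05-06 through 2016-05-06, 2016-05-13 through 2016-05-17.
Uncovered inside 2016-05-09 through 2016-05-10: 2016-05-09 through 2016-05-10.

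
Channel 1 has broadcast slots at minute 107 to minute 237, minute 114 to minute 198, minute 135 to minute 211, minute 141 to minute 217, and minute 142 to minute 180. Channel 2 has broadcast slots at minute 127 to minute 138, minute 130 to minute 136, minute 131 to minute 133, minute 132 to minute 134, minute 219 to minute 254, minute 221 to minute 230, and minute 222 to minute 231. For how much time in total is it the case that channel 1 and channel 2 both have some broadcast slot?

Merge the first list: minute 107 to minute 237.
Merge the second list: minute 127 to minute 138, minute 219 to minute 254.
A ∩ B = minute 127 to minute 138, minute 219 to minute 237.
Total: 11 minutes + 18 minutes = 29 minutes.

29 minutes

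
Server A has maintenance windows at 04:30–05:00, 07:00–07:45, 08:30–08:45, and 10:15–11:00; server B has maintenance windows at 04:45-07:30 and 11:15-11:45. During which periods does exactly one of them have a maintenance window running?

04:30–04:45, 05:00–07:00, 07:30–07:45, 08:30–08:45, 10:15–11:00, 11:15–11:45

A but not B: 04:30–04:45, 07:30–07:45, 08:30–08:45, 10:15–11:00.
B but not A: 05:00–07:00, 11:15–11:45.
Combining gives A △ B.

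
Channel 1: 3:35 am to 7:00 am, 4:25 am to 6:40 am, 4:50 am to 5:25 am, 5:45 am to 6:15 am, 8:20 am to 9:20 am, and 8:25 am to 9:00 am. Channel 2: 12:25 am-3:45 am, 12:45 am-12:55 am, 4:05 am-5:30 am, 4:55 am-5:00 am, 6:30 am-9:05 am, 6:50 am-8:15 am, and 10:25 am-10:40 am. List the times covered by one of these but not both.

First set merges to 3:35 am–7:00 am, 8:20 am–9:20 am.
Second set merges to 12:25 am–3:45 am, 4:05 am–5:30 am, 6:30 am–9:05 am, 10:25 am–10:40 am.
A but not B: 3:45 am–4:05 am, 5:30 am–6:30 am, 9:05 am–9:20 am.
B but not A: 12:25 am–3:35 am, 7:00 am–8:20 am, 10:25 am–10:40 am.
Combining gives A △ B.

12:25 am–3:35 am, 3:45 am–4:05 am, 5:30 am–6:30 am, 7:00 am–8:20 am, 9:05 am–9:20 am, 10:25 am–10:40 am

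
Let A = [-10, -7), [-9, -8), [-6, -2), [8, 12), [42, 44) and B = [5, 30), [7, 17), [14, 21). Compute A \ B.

First set merges to [-10, -7), [-6, -2), [8, 12), [42, 44).
Second set merges to [5, 30).
[-10, -7) is untouched.
[-6, -2) is untouched.
[8, 12) lies entirely inside B → drops out.
[42, 44) is untouched.

[-10, -7) ∪ [-6, -2) ∪ [42, 44)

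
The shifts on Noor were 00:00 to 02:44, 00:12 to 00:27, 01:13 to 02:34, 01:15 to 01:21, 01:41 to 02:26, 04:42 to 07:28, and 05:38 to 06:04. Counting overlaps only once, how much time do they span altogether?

Merged: 00:00–02:44, 04:42–07:28.
Lengths: 2 h 44 min + 2 h 46 min = 5 h 30 min.

5 h 30 min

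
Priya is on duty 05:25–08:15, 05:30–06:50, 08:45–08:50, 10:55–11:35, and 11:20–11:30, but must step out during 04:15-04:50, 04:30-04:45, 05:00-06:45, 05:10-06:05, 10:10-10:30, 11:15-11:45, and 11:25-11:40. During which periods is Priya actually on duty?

A, merged: 05:25–08:15, 08:45–08:50, 10:55–11:35.
B, merged: 04:15–04:50, 05:00–06:45, 10:10–10:30, 11:15–11:45.
05:25–08:15 minus B → 06:45–08:15.
08:45–08:50: no B overlap → unchanged.
10:55–11:35 minus B → 10:55–11:15.

06:45–08:15, 08:45–08:50, 10:55–11:15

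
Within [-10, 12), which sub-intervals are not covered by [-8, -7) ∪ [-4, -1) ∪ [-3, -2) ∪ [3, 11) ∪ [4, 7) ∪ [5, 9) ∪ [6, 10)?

After merging, the occupied span is [-8, -7), [-4, -1), [3, 11).
Uncovered inside [-10, 12): [-10, -8), [-7, -4), [-1, 3), [11, 12).

[-10, -8) ∪ [-7, -4) ∪ [-1, 3) ∪ [11, 12)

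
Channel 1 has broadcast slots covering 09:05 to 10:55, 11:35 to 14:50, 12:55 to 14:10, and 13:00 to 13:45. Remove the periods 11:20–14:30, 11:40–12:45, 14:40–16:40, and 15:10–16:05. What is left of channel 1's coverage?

09:05–10:55, 14:30–14:40

A, merged: 09:05–10:55, 11:35–14:50.
B, merged: 11:20–14:30, 14:40–16:40.
09:05–10:55: no B overlap → unchanged.
11:35–14:50 minus B → 14:30–14:40.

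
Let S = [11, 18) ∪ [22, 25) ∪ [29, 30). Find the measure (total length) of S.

11

Merged: [11, 18), [22, 25), [29, 30).
Lengths: 7 + 3 + 1 = 11.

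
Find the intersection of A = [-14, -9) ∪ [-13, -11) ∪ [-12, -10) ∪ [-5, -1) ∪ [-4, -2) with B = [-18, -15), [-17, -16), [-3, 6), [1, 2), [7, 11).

[-3, -1)

First set merges to [-14, -9), [-5, -1).
Second set merges to [-18, -15), [-3, 6), [7, 11).
[-14, -9): no overlap with the second set.
[-5, -1) meets the second set on [-3, -1).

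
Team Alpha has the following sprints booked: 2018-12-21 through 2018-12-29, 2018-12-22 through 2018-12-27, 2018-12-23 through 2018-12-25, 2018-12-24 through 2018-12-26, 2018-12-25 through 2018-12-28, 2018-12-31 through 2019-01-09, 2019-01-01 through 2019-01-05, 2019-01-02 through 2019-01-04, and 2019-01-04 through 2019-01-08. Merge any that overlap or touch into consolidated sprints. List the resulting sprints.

2018-12-21 through 2018-12-29, 2018-12-31 through 2019-01-09

2018-12-22 through 2018-12-27 overlaps/touches 2018-12-21 through 2018-12-29 → extend to 2018-12-21 through 2018-12-29.
2018-12-23 through 2018-12-25 overlaps/touches 2018-12-21 through 2018-12-29 → extend to 2018-12-21 through 2018-12-29.
2018-12-24 through 2018-12-26 overlaps/touches 2018-12-21 through 2018-12-29 → extend to 2018-12-21 through 2018-12-29.
2018-12-25 through 2018-12-28 overlaps/touches 2018-12-21 through 2018-12-29 → extend to 2018-12-21 through 2018-12-29.
2018-12-31 through 2019-01-09 is disjoint → start new block.
2019-01-01 through 2019-01-05 overlaps/touches 2018-12-31 through 2019-01-09 → extend to 2018-12-31 through 2019-01-09.
2019-01-02 through 2019-01-04 overlaps/touches 2018-12-31 through 2019-01-09 → extend to 2018-12-31 through 2019-01-09.
2019-01-04 through 2019-01-08 overlaps/touches 2018-12-31 through 2019-01-09 → extend to 2018-12-31 through 2019-01-09.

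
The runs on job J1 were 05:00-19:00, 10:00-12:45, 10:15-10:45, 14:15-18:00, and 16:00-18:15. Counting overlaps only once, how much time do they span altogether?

14 h

Merged: 05:00–19:00.
Length: 14 h.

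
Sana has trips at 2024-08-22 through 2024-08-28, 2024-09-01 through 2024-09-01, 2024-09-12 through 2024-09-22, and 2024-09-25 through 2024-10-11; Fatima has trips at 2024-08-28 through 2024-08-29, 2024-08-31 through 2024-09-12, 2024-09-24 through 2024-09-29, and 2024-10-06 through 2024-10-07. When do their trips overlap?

2024-08-22 through 2024-08-28 meets the second set on 2024-08-28 through 2024-08-28.
2024-09-01 through 2024-09-01 meets the second set on 2024-09-01 through 2024-09-01.
2024-09-12 through 2024-09-22 meets the second set on 2024-09-12 through 2024-09-12.
2024-09-25 through 2024-10-11 meets the second set on 2024-09-25 through 2024-09-29, 2024-10-06 through 2024-10-07.

2024-08-28 through 2024-08-28, 2024-09-01 through 2024-09-01, 2024-09-12 through 2024-09-12, 2024-09-25 through 2024-09-29, 2024-10-06 through 2024-10-07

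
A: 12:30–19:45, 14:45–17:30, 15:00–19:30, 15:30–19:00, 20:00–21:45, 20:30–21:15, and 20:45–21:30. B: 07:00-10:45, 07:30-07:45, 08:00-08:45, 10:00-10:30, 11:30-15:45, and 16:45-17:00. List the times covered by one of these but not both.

07:00–10:45, 11:30–12:30, 15:45–16:45, 17:00–19:45, 20:00–21:45

Merge the first list: 12:30–19:45, 20:00–21:45.
Merge the second list: 07:00–10:45, 11:30–15:45, 16:45–17:00.
A \ B = 15:45–16:45, 17:00–19:45, 20:00–21:45.
B \ A = 07:00–10:45, 11:30–12:30.
Union of the two gives the symmetric difference.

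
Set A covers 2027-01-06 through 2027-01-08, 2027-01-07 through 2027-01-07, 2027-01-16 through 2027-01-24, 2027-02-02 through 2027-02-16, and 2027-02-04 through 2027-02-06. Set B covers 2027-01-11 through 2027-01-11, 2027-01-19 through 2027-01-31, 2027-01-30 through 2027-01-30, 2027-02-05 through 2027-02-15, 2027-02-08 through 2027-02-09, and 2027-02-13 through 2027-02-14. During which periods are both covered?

Merge the first list: 2027-01-06 through 2027-01-08, 2027-01-16 through 2027-01-24, 2027-02-02 through 2027-02-16.
Merge the second list: 2027-01-11 through 2027-01-11, 2027-01-19 through 2027-01-31, 2027-02-05 through 2027-02-15.
2027-01-06 through 2027-01-08 falls entirely outside B.
2027-01-16 through 2027-01-24 overlaps B on 2027-01-19 through 2027-01-24.
2027-02-02 through 2027-02-16 overlaps B on 2027-02-05 through 2027-02-15.

2027-01-19 through 2027-01-24, 2027-02-05 through 2027-02-15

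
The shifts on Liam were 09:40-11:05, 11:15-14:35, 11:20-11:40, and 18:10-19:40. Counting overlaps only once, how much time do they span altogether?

Merged: 09:40–11:05, 11:15–14:35, 18:10–19:40.
Lengths: 1 h 25 min + 3 h 20 min + 1 h 30 min = 6 h 15 min.

6 h 15 min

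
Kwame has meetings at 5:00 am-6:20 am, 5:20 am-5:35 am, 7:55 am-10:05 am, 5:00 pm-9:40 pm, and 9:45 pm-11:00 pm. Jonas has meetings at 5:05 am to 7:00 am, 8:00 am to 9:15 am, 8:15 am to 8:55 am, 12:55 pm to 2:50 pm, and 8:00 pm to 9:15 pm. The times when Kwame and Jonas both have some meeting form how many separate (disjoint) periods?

3

A, merged: 5:00 am–6:20 am, 7:55 am–10:05 am, 5:00 pm–9:40 pm, 9:45 pm–11:00 pm.
B, merged: 5:05 am–7:00 am, 8:00 am–9:15 am, 12:55 pm–2:50 pm, 8:00 pm–9:15 pm.
A ∩ B = 5:05 am–6:20 am, 8:00 am–9:15 am, 8:00 pm–9:15 pm.
That is 3 disjoint pieces.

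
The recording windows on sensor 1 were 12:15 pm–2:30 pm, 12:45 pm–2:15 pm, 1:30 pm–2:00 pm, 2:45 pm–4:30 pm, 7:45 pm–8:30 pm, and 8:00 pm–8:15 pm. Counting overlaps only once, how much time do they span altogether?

Merged: 12:15 pm–2:30 pm, 2:45 pm–4:30 pm, 7:45 pm–8:30 pm.
Lengths: 2 h 15 min + 1 h 45 min + 45 min = 4 h 45 min.

4 h 45 min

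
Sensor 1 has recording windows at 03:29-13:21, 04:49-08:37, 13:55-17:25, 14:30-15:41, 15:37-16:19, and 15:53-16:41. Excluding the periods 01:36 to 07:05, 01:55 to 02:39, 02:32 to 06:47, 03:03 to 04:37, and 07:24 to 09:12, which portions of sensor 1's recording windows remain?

07:05–07:24, 09:12–13:21, 13:55–17:25

A, merged: 03:29–13:21, 13:55–17:25.
B, merged: 01:36–07:05, 07:24–09:12.
03:29–13:21 with B removed leaves 07:05–07:24, 09:12–13:21.
13:55–17:25 is untouched.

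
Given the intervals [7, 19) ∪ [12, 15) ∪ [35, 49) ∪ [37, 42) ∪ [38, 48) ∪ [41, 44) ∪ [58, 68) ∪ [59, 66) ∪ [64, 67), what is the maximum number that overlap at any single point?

4

Sweep endpoints in order; track running count of active intervals.
Peak of 4 reached at 41.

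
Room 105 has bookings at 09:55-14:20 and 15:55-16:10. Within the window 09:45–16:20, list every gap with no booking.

Covered (merged): 09:55-14:20, 15:55-16:10.
Gaps within 09:45-16:20: 09:45-09:55, 14:20-15:55, 16:10-16:20.

09:45-09:55, 14:20-15:55, 16:10-16:20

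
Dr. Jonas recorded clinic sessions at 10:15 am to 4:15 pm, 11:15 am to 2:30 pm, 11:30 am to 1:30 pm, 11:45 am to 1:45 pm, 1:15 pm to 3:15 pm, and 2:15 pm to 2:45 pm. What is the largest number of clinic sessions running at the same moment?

5

At 1:15 pm, 5 of the intervals are simultaneously active.
No point has more.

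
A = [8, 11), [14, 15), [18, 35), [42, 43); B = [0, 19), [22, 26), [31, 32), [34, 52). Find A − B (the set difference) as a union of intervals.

[8, 11): entirely removed.
[14, 15): entirely removed.
[18, 35) \ B = [19, 22), [26, 31), [32, 34).
[42, 43): entirely removed.

[19, 22) ∪ [26, 31) ∪ [32, 34)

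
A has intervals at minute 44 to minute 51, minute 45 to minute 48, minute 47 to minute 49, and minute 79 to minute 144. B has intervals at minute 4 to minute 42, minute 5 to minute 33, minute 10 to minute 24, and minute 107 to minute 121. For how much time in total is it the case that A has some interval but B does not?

58 minutes

Merge the first list: minute 44 to minute 51, minute 79 to minute 144.
Merge the second list: minute 4 to minute 42, minute 107 to minute 121.
A \ B = minute 44 to minute 51, minute 79 to minute 107, minute 121 to minute 144.
Total: 7 minutes + 28 minutes + 23 minutes = 58 minutes.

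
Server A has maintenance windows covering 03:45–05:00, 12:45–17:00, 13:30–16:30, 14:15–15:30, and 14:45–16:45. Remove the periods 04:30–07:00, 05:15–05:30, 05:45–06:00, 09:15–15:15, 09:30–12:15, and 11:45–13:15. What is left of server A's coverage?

03:45–04:30, 15:15–17:00

A, merged: 03:45–05:00, 12:45–17:00.
B, merged: 04:30–07:00, 09:15–15:15.
03:45–05:00 minus B → 03:45–04:30.
12:45–17:00 minus B → 15:15–17:00.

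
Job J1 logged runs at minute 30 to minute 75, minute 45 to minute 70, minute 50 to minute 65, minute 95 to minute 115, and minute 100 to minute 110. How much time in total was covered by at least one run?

65 minutes

Merged: minute 30 to minute 75, minute 95 to minute 115.
Lengths: 45 minutes + 20 minutes = 65 minutes.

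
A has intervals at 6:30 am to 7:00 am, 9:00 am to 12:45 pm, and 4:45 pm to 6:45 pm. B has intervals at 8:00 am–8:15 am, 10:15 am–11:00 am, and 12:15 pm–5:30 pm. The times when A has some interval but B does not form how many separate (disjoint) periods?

4

A \ B = 6:30 am–7:00 am, 9:00 am–10:15 am, 11:00 am–12:15 pm, 5:30 pm–6:45 pm.
That is 4 disjoint pieces.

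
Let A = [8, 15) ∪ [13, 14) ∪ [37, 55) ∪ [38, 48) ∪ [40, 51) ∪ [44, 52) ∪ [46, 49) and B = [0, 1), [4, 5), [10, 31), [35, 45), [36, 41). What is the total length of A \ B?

12

First set merges to [8, 15), [37, 55).
Second set merges to [0, 1), [4, 5), [10, 31), [35, 45).
A \ B = [8, 10), [45, 55).
Total: 2 + 10 = 12.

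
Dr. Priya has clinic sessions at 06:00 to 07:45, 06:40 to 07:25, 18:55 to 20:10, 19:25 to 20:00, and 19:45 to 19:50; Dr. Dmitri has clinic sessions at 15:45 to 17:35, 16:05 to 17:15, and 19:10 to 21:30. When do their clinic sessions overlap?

19:10-20:10

First set merges to 06:00-07:45, 18:55-20:10.
Second set merges to 15:45-17:35, 19:10-21:30.
06:00-07:45: no overlap with the second set.
18:55-20:10 meets the second set on 19:10-20:10.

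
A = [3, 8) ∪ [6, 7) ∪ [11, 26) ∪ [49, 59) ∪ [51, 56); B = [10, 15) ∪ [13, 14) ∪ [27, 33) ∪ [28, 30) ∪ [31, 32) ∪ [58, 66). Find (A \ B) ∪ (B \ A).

[3, 8) ∪ [10, 11) ∪ [15, 26) ∪ [27, 33) ∪ [49, 58) ∪ [59, 66)

Merge the first list: [3, 8), [11, 26), [49, 59).
Merge the second list: [10, 15), [27, 33), [58, 66).
Only in the first: [3, 8), [15, 26), [49, 58).
Only in the second: [10, 11), [27, 33), [59, 66).
Together these are the periods covered by exactly one.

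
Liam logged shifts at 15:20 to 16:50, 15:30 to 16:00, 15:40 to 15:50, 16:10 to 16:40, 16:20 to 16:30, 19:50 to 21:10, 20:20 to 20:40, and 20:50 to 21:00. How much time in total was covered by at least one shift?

Merged: 15:20–16:50, 19:50–21:10.
Lengths: 1 h 30 min + 1 h 20 min = 2 h 50 min.

2 h 50 min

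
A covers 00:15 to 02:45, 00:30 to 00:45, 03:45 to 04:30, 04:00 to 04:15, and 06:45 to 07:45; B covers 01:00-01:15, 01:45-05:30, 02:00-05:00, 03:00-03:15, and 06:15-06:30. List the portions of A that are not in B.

00:15-01:00, 01:15-01:45, 06:45-07:45

Merge the first list: 00:15-02:45, 03:45-04:30, 06:45-07:45.
Merge the second list: 01:00-01:15, 01:45-05:30, 06:15-06:30.
00:15-02:45 \ B = 00:15-01:00, 01:15-01:45.
03:45-04:30: entirely removed.
06:45-07:45: nothing removed.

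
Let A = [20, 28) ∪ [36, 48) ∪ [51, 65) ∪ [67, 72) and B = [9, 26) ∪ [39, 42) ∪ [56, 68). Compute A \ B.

[26, 28) ∪ [36, 39) ∪ [42, 48) ∪ [51, 56) ∪ [68, 72)

[20, 28) minus B → [26, 28).
[36, 48) minus B → [36, 39), [42, 48).
[51, 65) minus B → [51, 56).
[67, 72) minus B → [68, 72).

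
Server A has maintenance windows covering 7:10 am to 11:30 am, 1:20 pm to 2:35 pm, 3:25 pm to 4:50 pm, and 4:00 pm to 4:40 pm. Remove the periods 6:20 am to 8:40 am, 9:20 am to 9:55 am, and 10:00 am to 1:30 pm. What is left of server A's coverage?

8:40 am-9:20 am, 9:55 am-10:00 am, 1:30 pm-2:35 pm, 3:25 pm-4:50 pm

Merge the first list: 7:10 am-11:30 am, 1:20 pm-2:35 pm, 3:25 pm-4:50 pm.
7:10 am-11:30 am with B removed leaves 8:40 am-9:20 am, 9:55 am-10:00 am.
1:20 pm-2:35 pm with B removed leaves 1:30 pm-2:35 pm.
3:25 pm-4:50 pm is untouched.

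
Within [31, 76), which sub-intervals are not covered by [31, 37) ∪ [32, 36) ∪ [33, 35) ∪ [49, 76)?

[37, 49)

Covered (merged): [31, 37), [49, 76).
Complement within [31, 76): [37, 49).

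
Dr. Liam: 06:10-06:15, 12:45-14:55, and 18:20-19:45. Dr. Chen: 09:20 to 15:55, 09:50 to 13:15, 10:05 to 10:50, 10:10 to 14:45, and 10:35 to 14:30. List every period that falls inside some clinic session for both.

12:45-14:55

Merge the second list: 09:20-15:55.
06:10-06:15 meets no B interval.
12:45-14:55 ∩ B → 12:45-14:55.
18:20-19:45 meets no B interval.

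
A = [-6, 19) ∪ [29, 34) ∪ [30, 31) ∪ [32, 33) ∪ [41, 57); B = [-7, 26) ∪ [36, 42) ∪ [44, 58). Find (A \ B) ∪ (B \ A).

First set merges to [-6, 19), [29, 34), [41, 57).
Only in the first: [29, 34), [42, 44).
Only in the second: [-7, -6), [19, 26), [36, 41), [57, 58).
Together these are the periods covered by exactly one.

[-7, -6) ∪ [19, 26) ∪ [29, 34) ∪ [36, 41) ∪ [42, 44) ∪ [57, 58)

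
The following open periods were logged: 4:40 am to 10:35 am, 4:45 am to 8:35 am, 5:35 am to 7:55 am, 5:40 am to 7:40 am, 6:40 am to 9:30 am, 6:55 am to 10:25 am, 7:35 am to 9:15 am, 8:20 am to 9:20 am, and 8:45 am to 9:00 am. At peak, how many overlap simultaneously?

At 7:35 am, 7 of the intervals are simultaneously active.
No point has more.

7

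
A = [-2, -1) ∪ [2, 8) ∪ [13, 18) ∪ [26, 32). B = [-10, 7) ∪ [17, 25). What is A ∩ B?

[-2, -1) meets the second set on [-2, -1).
[2, 8) meets the second set on [2, 7).
[13, 18) meets the second set on [17, 18).
[26, 32): no overlap with the second set.

[-2, -1) ∪ [2, 7) ∪ [17, 18)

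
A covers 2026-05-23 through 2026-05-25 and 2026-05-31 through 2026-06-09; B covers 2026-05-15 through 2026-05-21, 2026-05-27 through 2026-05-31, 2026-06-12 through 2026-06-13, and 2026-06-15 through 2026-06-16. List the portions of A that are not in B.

2026-05-23 through 2026-05-25: nothing removed.
2026-05-31 through 2026-06-09 \ B = 2026-06-01 through 2026-06-09.

2026-05-23 through 2026-05-25, 2026-06-01 through 2026-06-09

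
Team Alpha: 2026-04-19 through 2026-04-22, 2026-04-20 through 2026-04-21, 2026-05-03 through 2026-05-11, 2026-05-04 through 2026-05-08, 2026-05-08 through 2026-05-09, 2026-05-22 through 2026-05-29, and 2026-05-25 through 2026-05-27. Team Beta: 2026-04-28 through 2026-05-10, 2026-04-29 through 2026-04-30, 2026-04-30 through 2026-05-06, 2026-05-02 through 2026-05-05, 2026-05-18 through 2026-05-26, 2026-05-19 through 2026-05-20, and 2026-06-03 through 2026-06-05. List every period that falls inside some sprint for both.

First set merges to 2026-04-19 through 2026-04-22, 2026-05-03 through 2026-05-11, 2026-05-22 through 2026-05-29.
Second set merges to 2026-04-28 through 2026-05-10, 2026-05-18 through 2026-05-26, 2026-06-03 through 2026-06-05.
2026-04-19 through 2026-04-22: no overlap with the second set.
2026-05-03 through 2026-05-11 meets the second set on 2026-05-03 through 2026-05-10.
2026-05-22 through 2026-05-29 meets the second set on 2026-05-22 through 2026-05-26.

2026-05-03 through 2026-05-10, 2026-05-22 through 2026-05-26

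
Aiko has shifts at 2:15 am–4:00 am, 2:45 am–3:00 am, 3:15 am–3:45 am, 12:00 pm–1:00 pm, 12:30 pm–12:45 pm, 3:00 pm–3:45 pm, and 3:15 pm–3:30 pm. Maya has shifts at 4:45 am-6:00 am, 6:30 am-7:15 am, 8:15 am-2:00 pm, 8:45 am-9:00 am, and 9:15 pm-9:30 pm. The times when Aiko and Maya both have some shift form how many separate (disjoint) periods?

A, merged: 2:15 am-4:00 am, 12:00 pm-1:00 pm, 3:00 pm-3:45 pm.
B, merged: 4:45 am-6:00 am, 6:30 am-7:15 am, 8:15 am-2:00 pm, 9:15 pm-9:30 pm.
A ∩ B = 12:00 pm-1:00 pm.
That is 1 disjoint piece.

1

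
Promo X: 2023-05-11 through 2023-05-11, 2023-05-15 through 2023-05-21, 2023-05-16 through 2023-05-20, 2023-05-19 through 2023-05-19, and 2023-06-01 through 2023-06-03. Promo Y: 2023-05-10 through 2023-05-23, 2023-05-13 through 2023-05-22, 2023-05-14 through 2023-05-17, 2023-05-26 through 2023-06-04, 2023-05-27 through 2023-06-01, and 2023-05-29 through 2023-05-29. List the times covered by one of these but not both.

2023-05-10 through 2023-05-10, 2023-05-12 through 2023-05-14, 2023-05-22 through 2023-05-23, 2023-05-26 through 2023-05-31, 2023-06-04 through 2023-06-04

Merge the first list: 2023-05-11 through 2023-05-11, 2023-05-15 through 2023-05-21, 2023-06-01 through 2023-06-03.
Merge the second list: 2023-05-10 through 2023-05-23, 2023-05-26 through 2023-06-04.
A but not B: none.
B but not A: 2023-05-10 through 2023-05-10, 2023-05-12 through 2023-05-14, 2023-05-22 through 2023-05-23, 2023-05-26 through 2023-05-31, 2023-06-04 through 2023-06-04.
Combining gives A △ B.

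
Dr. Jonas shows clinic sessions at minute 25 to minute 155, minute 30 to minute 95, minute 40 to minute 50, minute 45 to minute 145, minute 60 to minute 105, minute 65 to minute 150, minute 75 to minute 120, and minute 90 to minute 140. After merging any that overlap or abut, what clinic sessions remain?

minute 25 to minute 155

minute 30 to minute 95 overlaps/touches minute 25 to minute 155 → extend to minute 25 to minute 155.
minute 40 to minute 50 overlaps/touches minute 25 to minute 155 → extend to minute 25 to minute 155.
minute 45 to minute 145 overlaps/touches minute 25 to minute 155 → extend to minute 25 to minute 155.
minute 60 to minute 105 overlaps/touches minute 25 to minute 155 → extend to minute 25 to minute 155.
minute 65 to minute 150 overlaps/touches minute 25 to minute 155 → extend to minute 25 to minute 155.
minute 75 to minute 120 overlaps/touches minute 25 to minute 155 → extend to minute 25 to minute 155.
minute 90 to minute 140 overlaps/touches minute 25 to minute 155 → extend to minute 25 to minute 155.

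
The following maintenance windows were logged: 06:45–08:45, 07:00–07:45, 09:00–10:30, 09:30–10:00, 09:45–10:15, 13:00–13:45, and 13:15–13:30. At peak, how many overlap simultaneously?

3

At 09:45, 3 of the intervals are simultaneously active.
No point has more.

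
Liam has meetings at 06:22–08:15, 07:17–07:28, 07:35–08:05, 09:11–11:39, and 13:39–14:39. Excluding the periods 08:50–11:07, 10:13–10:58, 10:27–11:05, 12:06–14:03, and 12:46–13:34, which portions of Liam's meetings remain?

06:22–08:15, 11:07–11:39, 14:03–14:39

First set merges to 06:22–08:15, 09:11–11:39, 13:39–14:39.
Second set merges to 08:50–11:07, 12:06–14:03.
06:22–08:15: no B overlap → unchanged.
09:11–11:39 minus B → 11:07–11:39.
13:39–14:39 minus B → 14:03–14:39.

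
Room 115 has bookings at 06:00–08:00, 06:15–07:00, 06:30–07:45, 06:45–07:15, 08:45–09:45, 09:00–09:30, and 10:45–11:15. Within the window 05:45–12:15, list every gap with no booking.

After merging, the occupied span is 06:00–08:00, 08:45–09:45, 10:45–11:15.
Uncovered inside 05:45–12:15: 05:45–06:00, 08:00–08:45, 09:45–10:45, 11:15–12:15.

05:45–06:00, 08:00–08:45, 09:45–10:45, 11:15–12:15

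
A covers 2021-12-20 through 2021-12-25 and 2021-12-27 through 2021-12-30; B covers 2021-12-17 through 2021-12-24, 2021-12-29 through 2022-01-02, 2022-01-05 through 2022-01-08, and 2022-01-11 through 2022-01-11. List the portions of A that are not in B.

2021-12-25 through 2021-12-25, 2021-12-27 through 2021-12-28

2021-12-20 through 2021-12-25 with B removed leaves 2021-12-25 through 2021-12-25.
2021-12-27 through 2021-12-30 with B removed leaves 2021-12-27 through 2021-12-28.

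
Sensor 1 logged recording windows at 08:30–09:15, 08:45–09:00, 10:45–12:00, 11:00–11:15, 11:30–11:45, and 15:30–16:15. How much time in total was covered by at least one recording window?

Merged: 08:30–09:15, 10:45–12:00, 15:30–16:15.
Lengths: 45 min + 1 h 15 min + 45 min = 2 h 45 min.

2 h 45 min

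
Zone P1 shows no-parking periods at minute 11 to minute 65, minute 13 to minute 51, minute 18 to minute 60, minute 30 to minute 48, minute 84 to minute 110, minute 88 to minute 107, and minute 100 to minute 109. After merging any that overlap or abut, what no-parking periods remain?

minute 11 to minute 65, minute 84 to minute 110

minute 13 to minute 51 overlaps/touches minute 11 to minute 65 → extend to minute 11 to minute 65.
minute 18 to minute 60 overlaps/touches minute 11 to minute 65 → extend to minute 11 to minute 65.
minute 30 to minute 48 overlaps/touches minute 11 to minute 65 → extend to minute 11 to minute 65.
minute 84 to minute 110 is disjoint → start new block.
minute 88 to minute 107 overlaps/touches minute 84 to minute 110 → extend to minute 84 to minute 110.
minute 100 to minute 109 overlaps/touches minute 84 to minute 110 → extend to minute 84 to minute 110.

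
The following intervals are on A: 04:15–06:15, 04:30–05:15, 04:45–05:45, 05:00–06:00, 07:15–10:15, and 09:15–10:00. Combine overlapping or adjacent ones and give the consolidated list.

04:15–06:15, 07:15–10:15

04:30–05:15 overlaps/touches 04:15–06:15 → extend to 04:15–06:15.
04:45–05:45 overlaps/touches 04:15–06:15 → extend to 04:15–06:15.
05:00–06:00 overlaps/touches 04:15–06:15 → extend to 04:15–06:15.
07:15–10:15 is disjoint → start new block.
09:15–10:00 overlaps/touches 07:15–10:15 → extend to 07:15–10:15.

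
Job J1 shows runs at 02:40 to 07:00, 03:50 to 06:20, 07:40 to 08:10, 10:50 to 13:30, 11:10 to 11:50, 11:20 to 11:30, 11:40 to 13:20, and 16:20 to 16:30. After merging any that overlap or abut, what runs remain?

02:40–07:00, 07:40–08:10, 10:50–13:30, 16:20–16:30

03:50–06:20 overlaps/touches 02:40–07:00 → extend to 02:40–07:00.
07:40–08:10 is disjoint → start new block.
10:50–13:30 is disjoint → start new block.
11:10–11:50 overlaps/touches 10:50–13:30 → extend to 10:50–13:30.
11:20–11:30 overlaps/touches 10:50–13:30 → extend to 10:50–13:30.
11:40–13:20 overlaps/touches 10:50–13:30 → extend to 10:50–13:30.
16:20–16:30 is disjoint → start new block.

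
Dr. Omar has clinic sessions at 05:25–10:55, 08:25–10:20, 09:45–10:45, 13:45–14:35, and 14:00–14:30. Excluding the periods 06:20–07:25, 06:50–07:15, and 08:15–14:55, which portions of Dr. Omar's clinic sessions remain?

First set merges to 05:25–10:55, 13:45–14:35.
Second set merges to 06:20–07:25, 08:15–14:55.
05:25–10:55 minus B → 05:25–06:20, 07:25–08:15.
13:45–14:35: fully covered by B → removed.

05:25–06:20, 07:25–08:15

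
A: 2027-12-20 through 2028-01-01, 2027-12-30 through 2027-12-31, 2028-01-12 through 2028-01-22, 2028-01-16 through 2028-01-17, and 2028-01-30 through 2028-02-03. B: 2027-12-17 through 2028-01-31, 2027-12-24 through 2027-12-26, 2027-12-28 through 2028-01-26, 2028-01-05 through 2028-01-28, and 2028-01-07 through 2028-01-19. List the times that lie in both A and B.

A, merged: 2027-12-20 through 2028-01-01, 2028-01-12 through 2028-01-22, 2028-01-30 through 2028-02-03.
B, merged: 2027-12-17 through 2028-01-31.
2027-12-20 through 2028-01-01 overlaps B on 2027-12-20 through 2028-01-01.
2028-01-12 through 2028-01-22 overlaps B on 2028-01-12 through 2028-01-22.
2028-01-30 through 2028-02-03 overlaps B on 2028-01-30 through 2028-01-31.

2027-12-20 through 2028-01-01, 2028-01-12 through 2028-01-22, 2028-01-30 through 2028-01-31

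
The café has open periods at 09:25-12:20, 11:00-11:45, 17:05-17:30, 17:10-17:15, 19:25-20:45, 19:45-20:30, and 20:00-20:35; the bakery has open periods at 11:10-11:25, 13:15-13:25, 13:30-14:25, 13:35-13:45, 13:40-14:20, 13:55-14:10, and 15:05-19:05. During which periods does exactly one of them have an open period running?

First set merges to 09:25–12:20, 17:05–17:30, 19:25–20:45.
Second set merges to 11:10–11:25, 13:15–13:25, 13:30–14:25, 15:05–19:05.
A but not B: 09:25–11:10, 11:25–12:20, 19:25–20:45.
B but not A: 13:15–13:25, 13:30–14:25, 15:05–17:05, 17:30–19:05.
Combining gives A △ B.

09:25–11:10, 11:25–12:20, 13:15–13:25, 13:30–14:25, 15:05–17:05, 17:30–19:05, 19:25–20:45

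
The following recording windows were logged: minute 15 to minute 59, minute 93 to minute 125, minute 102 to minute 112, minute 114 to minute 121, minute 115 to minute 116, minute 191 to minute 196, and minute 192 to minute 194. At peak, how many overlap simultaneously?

3

Walk the sorted start/end points keeping a running depth.
The depth first hits 3 at minute 115.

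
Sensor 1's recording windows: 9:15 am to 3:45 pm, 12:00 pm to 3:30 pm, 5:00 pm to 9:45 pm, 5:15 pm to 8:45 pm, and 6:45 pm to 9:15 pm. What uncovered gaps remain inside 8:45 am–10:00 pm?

After merging, the occupied span is 9:15 am-3:45 pm, 5:00 pm-9:45 pm.
Gaps within 8:45 am-10:00 pm: 8:45 am-9:15 am, 3:45 pm-5:00 pm, 9:45 pm-10:00 pm.

8:45 am-9:15 am, 3:45 pm-5:00 pm, 9:45 pm-10:00 pm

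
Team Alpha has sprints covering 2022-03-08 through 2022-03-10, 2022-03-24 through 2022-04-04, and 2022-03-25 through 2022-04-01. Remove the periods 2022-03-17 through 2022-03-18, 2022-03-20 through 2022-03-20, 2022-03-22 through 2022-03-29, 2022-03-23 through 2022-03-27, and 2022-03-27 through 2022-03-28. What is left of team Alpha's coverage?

2022-03-08 through 2022-03-10, 2022-03-30 through 2022-04-04

First set merges to 2022-03-08 through 2022-03-10, 2022-03-24 through 2022-04-04.
Second set merges to 2022-03-17 through 2022-03-18, 2022-03-20 through 2022-03-20, 2022-03-22 through 2022-03-29.
2022-03-08 through 2022-03-10 is untouched.
2022-03-24 through 2022-04-04 with B removed leaves 2022-03-30 through 2022-04-04.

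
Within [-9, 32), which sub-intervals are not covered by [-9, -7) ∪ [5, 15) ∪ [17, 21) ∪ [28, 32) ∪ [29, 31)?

[-7, 5) ∪ [15, 17) ∪ [21, 28)

After merging, the occupied span is [-9, -7), [5, 15), [17, 21), [28, 32).
Uncovered inside [-9, 32): [-7, 5), [15, 17), [21, 28).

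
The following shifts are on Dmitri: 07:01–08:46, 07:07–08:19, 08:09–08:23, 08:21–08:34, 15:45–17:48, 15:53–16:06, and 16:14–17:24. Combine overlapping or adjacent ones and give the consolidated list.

07:01–08:46, 15:45–17:48

07:07–08:19 overlaps/touches 07:01–08:46 → extend to 07:01–08:46.
08:09–08:23 overlaps/touches 07:01–08:46 → extend to 07:01–08:46.
08:21–08:34 overlaps/touches 07:01–08:46 → extend to 07:01–08:46.
15:45–17:48 is disjoint → start new block.
15:53–16:06 overlaps/touches 15:45–17:48 → extend to 15:45–17:48.
16:14–17:24 overlaps/touches 15:45–17:48 → extend to 15:45–17:48.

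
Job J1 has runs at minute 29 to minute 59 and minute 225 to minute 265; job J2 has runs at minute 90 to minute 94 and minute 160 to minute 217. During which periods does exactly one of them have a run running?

A but not B: minute 29 to minute 59, minute 225 to minute 265.
B but not A: minute 90 to minute 94, minute 160 to minute 217.
Combining gives A △ B.

minute 29 to minute 59, minute 90 to minute 94, minute 160 to minute 217, minute 225 to minute 265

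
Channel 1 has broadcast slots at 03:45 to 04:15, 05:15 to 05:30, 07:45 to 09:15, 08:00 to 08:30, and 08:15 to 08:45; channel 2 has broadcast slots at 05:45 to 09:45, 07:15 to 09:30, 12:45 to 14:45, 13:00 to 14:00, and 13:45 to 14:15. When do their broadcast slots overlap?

07:45–09:15

Merge the first list: 03:45–04:15, 05:15–05:30, 07:45–09:15.
Merge the second list: 05:45–09:45, 12:45–14:45.
03:45–04:15 falls entirely outside B.
05:15–05:30 falls entirely outside B.
07:45–09:15 overlaps B on 07:45–09:15.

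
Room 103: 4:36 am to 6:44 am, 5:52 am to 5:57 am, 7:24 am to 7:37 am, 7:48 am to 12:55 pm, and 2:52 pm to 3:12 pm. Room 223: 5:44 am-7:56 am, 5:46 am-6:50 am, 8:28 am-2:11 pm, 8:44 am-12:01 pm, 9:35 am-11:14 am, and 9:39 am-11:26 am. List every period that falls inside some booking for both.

First set merges to 4:36 am–6:44 am, 7:24 am–7:37 am, 7:48 am–12:55 pm, 2:52 pm–3:12 pm.
Second set merges to 5:44 am–7:56 am, 8:28 am–2:11 pm.
4:36 am–6:44 am meets the second set on 5:44 am–6:44 am.
7:24 am–7:37 am meets the second set on 7:24 am–7:37 am.
7:48 am–12:55 pm meets the second set on 7:48 am–7:56 am, 8:28 am–12:55 pm.
2:52 pm–3:12 pm: no overlap with the second set.

5:44 am–6:44 am, 7:24 am–7:37 am, 7:48 am–7:56 am, 8:28 am–12:55 pm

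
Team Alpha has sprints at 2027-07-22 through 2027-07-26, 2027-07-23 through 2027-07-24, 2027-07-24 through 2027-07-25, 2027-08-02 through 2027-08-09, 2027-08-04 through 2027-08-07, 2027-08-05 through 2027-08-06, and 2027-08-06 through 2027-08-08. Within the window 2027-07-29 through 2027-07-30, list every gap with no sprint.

The merged coverage is 2027-07-22 through 2027-07-26, 2027-08-02 through 2027-08-09.
Gaps within 2027-07-29 through 2027-07-30: 2027-07-29 through 2027-07-30.

2027-07-29 through 2027-07-30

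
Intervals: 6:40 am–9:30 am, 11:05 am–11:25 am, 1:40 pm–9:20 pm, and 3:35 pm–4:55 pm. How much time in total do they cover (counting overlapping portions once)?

10 h 50 min

Merged: 6:40 am–9:30 am, 11:05 am–11:25 am, 1:40 pm–9:20 pm.
Lengths: 2 h 50 min + 20 min + 7 h 40 min = 10 h 50 min.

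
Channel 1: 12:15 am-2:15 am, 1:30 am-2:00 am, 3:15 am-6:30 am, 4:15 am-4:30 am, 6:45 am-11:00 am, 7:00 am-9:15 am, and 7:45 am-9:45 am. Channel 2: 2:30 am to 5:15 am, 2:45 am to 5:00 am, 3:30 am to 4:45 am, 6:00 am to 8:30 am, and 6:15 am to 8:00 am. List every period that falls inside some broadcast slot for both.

3:15 am–5:15 am, 6:00 am–6:30 am, 6:45 am–8:30 am

First set merges to 12:15 am–2:15 am, 3:15 am–6:30 am, 6:45 am–11:00 am.
Second set merges to 2:30 am–5:15 am, 6:00 am–8:30 am.
12:15 am–2:15 am falls entirely outside B.
3:15 am–6:30 am overlaps B on 3:15 am–5:15 am, 6:00 am–6:30 am.
6:45 am–11:00 am overlaps B on 6:45 am–8:30 am.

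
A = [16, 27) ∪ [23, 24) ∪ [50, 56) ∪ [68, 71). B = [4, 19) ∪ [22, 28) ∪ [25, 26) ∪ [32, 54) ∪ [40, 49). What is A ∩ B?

Merge the first list: [16, 27), [50, 56), [68, 71).
Merge the second list: [4, 19), [22, 28), [32, 54).
[16, 27) overlaps B on [16, 19), [22, 27).
[50, 56) overlaps B on [50, 54).
[68, 71) falls entirely outside B.

[16, 19) ∪ [22, 27) ∪ [50, 54)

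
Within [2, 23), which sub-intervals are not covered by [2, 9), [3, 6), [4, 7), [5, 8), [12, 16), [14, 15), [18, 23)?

[9, 12) ∪ [16, 18)

Covered (merged): [2, 9), [12, 16), [18, 23).
Complement within [2, 23): [9, 12), [16, 18).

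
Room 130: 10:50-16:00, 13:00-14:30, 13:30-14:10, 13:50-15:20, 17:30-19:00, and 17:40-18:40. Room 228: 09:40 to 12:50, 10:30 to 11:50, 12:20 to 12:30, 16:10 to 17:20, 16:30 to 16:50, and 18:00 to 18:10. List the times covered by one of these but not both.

09:40–10:50, 12:50–16:00, 16:10–17:20, 17:30–18:00, 18:10–19:00

A, merged: 10:50–16:00, 17:30–19:00.
B, merged: 09:40–12:50, 16:10–17:20, 18:00–18:10.
A but not B: 12:50–16:00, 17:30–18:00, 18:10–19:00.
B but not A: 09:40–10:50, 16:10–17:20.
Combining gives A △ B.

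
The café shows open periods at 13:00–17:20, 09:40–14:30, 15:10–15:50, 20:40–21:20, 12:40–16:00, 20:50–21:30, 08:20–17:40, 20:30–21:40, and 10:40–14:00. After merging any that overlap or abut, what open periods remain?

08:20-17:40, 20:30-21:40

Sort by start: 08:20-17:40, 09:40-14:30, 10:40-14:00, 12:40-16:00, 13:00-17:20, 15:10-15:50, 20:30-21:40, 20:40-21:20, 20:50-21:30.
09:40-14:30 overlaps/touches 08:20-17:40 → extend to 08:20-17:40.
10:40-14:00 overlaps/touches 08:20-17:40 → extend to 08:20-17:40.
12:40-16:00 overlaps/touches 08:20-17:40 → extend to 08:20-17:40.
13:00-17:20 overlaps/touches 08:20-17:40 → extend to 08:20-17:40.
15:10-15:50 overlaps/touches 08:20-17:40 → extend to 08:20-17:40.
20:30-21:40 is disjoint → start new block.
20:40-21:20 overlaps/touches 20:30-21:40 → extend to 20:30-21:40.
20:50-21:30 overlaps/touches 20:30-21:40 → extend to 20:30-21:40.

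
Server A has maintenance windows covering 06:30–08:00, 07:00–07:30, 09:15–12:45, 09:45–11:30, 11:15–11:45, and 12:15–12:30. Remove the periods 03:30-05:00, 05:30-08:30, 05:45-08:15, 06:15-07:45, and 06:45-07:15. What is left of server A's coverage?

09:15-12:45

First set merges to 06:30-08:00, 09:15-12:45.
Second set merges to 03:30-05:00, 05:30-08:30.
06:30-08:00: fully covered by B → removed.
09:15-12:45: no B overlap → unchanged.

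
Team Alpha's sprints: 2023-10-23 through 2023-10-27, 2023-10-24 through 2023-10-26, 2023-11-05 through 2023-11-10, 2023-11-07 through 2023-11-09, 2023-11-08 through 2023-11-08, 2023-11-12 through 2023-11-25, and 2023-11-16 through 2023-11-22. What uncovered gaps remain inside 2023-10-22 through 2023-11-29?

2023-10-22 through 2023-10-22, 2023-10-28 through 2023-11-04, 2023-11-11 through 2023-11-11, 2023-11-26 through 2023-11-29

Covered (merged): 2023-10-23 through 2023-10-27, 2023-11-05 through 2023-11-10, 2023-11-12 through 2023-11-25.
Gaps within 2023-10-22 through 2023-11-29: 2023-10-22 through 2023-10-22, 2023-10-28 through 2023-11-04, 2023-11-11 through 2023-11-11, 2023-11-26 through 2023-11-29.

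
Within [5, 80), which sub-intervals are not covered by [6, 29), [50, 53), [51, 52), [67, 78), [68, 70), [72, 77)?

The merged coverage is [6, 29), [50, 53), [67, 78).
Uncovered inside [5, 80): [5, 6), [29, 50), [53, 67), [78, 80).

[5, 6) ∪ [29, 50) ∪ [53, 67) ∪ [78, 80)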